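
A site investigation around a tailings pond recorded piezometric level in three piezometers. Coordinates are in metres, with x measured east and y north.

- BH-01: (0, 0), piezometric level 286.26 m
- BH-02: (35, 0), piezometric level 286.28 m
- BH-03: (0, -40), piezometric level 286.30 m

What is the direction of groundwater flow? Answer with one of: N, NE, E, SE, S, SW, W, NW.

NW

∂h/∂x = (286.28 − 286.26) / (35 − 0) = +0.0005714
∂h/∂y = (286.30 − 286.26) / (-40 − 0) = -0.001000
Flow = −∇h = (-0.0005714 east, +0.001000 north), which points northwest.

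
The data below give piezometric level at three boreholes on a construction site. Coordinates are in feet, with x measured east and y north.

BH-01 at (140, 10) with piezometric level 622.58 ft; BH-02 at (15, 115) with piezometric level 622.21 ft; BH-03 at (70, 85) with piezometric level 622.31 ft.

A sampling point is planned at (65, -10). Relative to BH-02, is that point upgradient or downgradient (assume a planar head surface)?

Taking BH-01 as reference: BH-02−BH-01 = (-125, 105, -0.37); BH-03−BH-01 = (-70, 75, -0.27).
Determinant of the coordinate differences = (-125)·75 − (-70)·105 = -2025.
∂h/∂x = [(-0.37)·75 − (-0.27)·105] / -2025 = -0.0002963
∂h/∂y = [(-125)·(-0.27) − (-70)·(-0.37)] / -2025 = -0.003877
Head at (65, -10) = 622.58 + (-0.0002963)·(-75) + (-0.003877)·(-20) = 622.68 ft.
That is higher than the 622.21 ft at BH-02, so the point is upgradient.

upgradient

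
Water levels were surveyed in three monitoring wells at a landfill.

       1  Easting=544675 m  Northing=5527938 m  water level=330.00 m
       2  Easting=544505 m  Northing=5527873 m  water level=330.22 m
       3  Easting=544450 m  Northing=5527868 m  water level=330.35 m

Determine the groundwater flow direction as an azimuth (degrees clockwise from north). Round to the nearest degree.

144°

Taking 1 as reference: 2−1 = (-170, -65, +0.22); 3−1 = (-225, -70, +0.35).
Solve a·Δx + b·Δy = Δh: det = (-170)·(-70) − (-225)·(-65) = -2725.
∂h/∂x = [(+0.22)·(-70) − (+0.35)·(-65)] / -2725 = -0.002697
∂h/∂y = [(-170)·(+0.35) − (-225)·(+0.22)] / -2725 = +0.003670
Flow direction (−∇h) has components (+0.002697 E, -0.003670 N).
Azimuth = atan2(E, N) = atan2(+0.002697, -0.003670) = 143.7° ≈ 144°.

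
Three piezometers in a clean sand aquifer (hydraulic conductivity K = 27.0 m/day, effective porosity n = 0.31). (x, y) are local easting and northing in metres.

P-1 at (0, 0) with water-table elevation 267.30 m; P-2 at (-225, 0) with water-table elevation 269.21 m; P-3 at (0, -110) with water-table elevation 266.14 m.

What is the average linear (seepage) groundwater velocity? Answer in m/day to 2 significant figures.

∂h/∂x = (269.21 − 267.30) / (-225 − 0) = -0.008489
∂h/∂y = (266.14 − 267.30) / (-110 − 0) = +0.01055
|∇h| = √(-0.008489² + 0.01055²) = 0.01354
Seepage velocity v = K·i/n = 27.0 × 0.01354 / 0.31 = 1.179 m/day.

1.2 m/day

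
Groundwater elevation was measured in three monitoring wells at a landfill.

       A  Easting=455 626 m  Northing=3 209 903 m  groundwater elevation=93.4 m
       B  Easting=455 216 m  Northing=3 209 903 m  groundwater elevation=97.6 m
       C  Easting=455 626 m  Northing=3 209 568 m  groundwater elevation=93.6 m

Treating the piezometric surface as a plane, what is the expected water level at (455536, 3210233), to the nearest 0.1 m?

94.1 m

∂h/∂x = (97.6 − 93.4) / (455216 − 455626) = -0.01024
∂h/∂y = (93.6 − 93.4) / (3209568 − 3209903) = -0.0005970
h(455536, 3210233) = 93.4 + (-0.01024)·(-90) + (-0.0005970)·(330) = 93.4 +0.922 -0.197 = 94.125 m.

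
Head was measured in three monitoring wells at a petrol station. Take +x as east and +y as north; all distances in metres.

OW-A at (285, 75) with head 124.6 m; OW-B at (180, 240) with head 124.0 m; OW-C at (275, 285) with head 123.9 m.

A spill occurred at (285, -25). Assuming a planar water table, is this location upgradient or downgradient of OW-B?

upgradient

Differences from OW-A: to OW-B (Δx, Δy, Δh) = (-105, 165, -0.6); to OW-C = (-10, 210, -0.7).
Determinant of the coordinate differences = (-105)·210 − (-10)·165 = -20400.
∂h/∂x = [(-0.6)·210 − (-0.7)·165] / -20400 = +0.0005147
∂h/∂y = [(-105)·(-0.7) − (-10)·(-0.6)] / -20400 = -0.003309
Head at (285, -25) = 124.6 + (+0.0005147)·(0) + (-0.003309)·(-100) = 124.93 m.
That is higher than the 124.0 m at OW-B, so the point is upgradient.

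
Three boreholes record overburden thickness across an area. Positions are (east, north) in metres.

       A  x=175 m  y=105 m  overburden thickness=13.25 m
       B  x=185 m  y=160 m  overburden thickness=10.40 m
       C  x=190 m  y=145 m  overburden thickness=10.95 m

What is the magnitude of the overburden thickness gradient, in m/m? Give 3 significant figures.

Taking A as reference: B−A = (10, 55, -2.85); C−A = (15, 40, -2.30).
Solve a·Δx + b·Δy = Δd: det = 10·40 − 15·55 = -425.
∂d/∂x = [(-2.85)·40 − (-2.30)·55] / -425 = -0.02941
∂d/∂y = [10·(-2.30) − 15·(-2.85)] / -425 = -0.04647
|∇f| = √(-0.02941² + -0.04647²) = 0.05499 m/m

0.0550 m/m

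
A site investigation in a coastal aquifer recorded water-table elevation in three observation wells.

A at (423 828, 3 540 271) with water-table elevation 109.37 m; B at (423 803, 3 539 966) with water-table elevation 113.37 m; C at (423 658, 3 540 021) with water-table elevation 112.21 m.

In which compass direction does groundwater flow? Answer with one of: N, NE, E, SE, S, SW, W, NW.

N

With h = a·x + b·y + c and A as origin, the differences give:
  (-25)·a + (-305)·b = +4.00
  (-170)·a + (-250)·b = +2.84
Eliminate b (×(-250) and ×(-305), subtract): -45600·a = -133.800 → a = ∂h/∂x = +0.002934
Back-substitute: b = ∂h/∂y = -0.01336.
Flow = −∇h = (-0.002934 east, +0.01336 north), which points north.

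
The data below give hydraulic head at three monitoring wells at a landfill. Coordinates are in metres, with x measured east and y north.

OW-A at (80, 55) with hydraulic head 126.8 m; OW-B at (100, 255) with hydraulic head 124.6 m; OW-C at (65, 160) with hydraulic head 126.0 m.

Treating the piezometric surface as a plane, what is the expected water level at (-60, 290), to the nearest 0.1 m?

126.5 m

Differences from OW-A: to OW-B (Δx, Δy, Δh) = (20, 200, -2.2); to OW-C = (-15, 105, -0.8).
Determinant of the coordinate differences = 20·105 − (-15)·200 = 5100.
∂h/∂x = [(-2.2)·105 − (-0.8)·200] / 5100 = -0.01392
∂h/∂y = [20·(-0.8) − (-15)·(-2.2)] / 5100 = -0.009608
h(-60, 290) = 126.8 + (-0.01392)·(-140) + (-0.009608)·(235) = 126.8 +1.949 -2.258 = 126.491 m.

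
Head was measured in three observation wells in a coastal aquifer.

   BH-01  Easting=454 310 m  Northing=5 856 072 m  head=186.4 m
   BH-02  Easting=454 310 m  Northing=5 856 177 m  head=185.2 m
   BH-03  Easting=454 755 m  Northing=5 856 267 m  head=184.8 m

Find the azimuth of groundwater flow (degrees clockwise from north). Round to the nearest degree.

Differences from BH-01: to BH-02 (Δx, Δy, Δh) = (0, 105, -1.2); to BH-03 = (445, 195, -1.6).
Determinant of the coordinate differences = 0·195 − 445·105 = -46725.
∂h/∂x = [(-1.2)·195 − (-1.6)·105] / -46725 = +0.001413
∂h/∂y = [0·(-1.6) − 445·(-1.2)] / -46725 = -0.01143
Flow direction (−∇h) has components (-0.001413 E, +0.01143 N).
Azimuth = atan2(E, N) = atan2(-0.001413, +0.01143) = 353.0° ≈ 353°.

353°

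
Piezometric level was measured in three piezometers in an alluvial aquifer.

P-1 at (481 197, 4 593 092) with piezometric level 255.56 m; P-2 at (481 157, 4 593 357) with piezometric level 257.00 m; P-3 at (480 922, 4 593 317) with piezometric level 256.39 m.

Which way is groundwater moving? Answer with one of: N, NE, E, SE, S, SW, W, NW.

Taking P-1 as reference: P-2−P-1 = (-40, 265, +1.44); P-3−P-1 = (-275, 225, +0.83).
Solve a·Δx + b·Δy = Δh: det = (-40)·225 − (-275)·265 = 63875.
∂h/∂x = [(+1.44)·225 − (+0.83)·265] / 63875 = +0.001629
∂h/∂y = [(-40)·(+0.83) − (-275)·(+1.44)] / 63875 = +0.005680
Flow = −∇h = (-0.001629 east, -0.005680 north), which points south.

S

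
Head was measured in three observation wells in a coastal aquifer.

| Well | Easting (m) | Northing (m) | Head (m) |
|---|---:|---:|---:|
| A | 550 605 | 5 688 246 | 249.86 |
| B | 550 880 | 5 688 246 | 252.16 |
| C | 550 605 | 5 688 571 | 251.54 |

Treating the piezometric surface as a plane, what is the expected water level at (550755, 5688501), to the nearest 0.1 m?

252.4 m

∂h/∂x = (252.16 − 249.86) / (550880 − 550605) = +0.008364
∂h/∂y = (251.54 − 249.86) / (5688571 − 5688246) = +0.005169
h(550755, 5688501) = 249.86 + (+0.008364)·(150) + (+0.005169)·(255) = 249.86 +1.255 +1.318 = 252.433 m.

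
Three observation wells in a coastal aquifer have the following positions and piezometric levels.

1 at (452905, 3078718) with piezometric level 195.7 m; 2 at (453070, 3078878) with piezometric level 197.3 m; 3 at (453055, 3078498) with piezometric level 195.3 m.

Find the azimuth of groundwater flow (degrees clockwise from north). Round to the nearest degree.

Taking 1 as reference: 2−1 = (165, 160, +1.6); 3−1 = (150, -220, -0.4).
Solve a·Δx + b·Δy = Δh: det = 165·(-220) − 150·160 = -60300.
∂h/∂x = [(+1.6)·(-220) − (-0.4)·160] / -60300 = +0.004776
∂h/∂y = [165·(-0.4) − 150·(+1.6)] / -60300 = +0.005075
Flow direction (−∇h) has components (-0.004776 E, -0.005075 N).
Azimuth = atan2(E, N) = atan2(-0.004776, -0.005075) = 223.3° ≈ 223°.

223°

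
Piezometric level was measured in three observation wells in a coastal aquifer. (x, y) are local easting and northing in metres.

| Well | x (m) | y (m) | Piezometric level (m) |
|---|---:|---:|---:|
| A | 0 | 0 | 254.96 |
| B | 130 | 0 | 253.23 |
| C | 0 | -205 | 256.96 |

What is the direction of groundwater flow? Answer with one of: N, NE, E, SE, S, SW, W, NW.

∂h/∂x = (253.23 − 254.96) / (130 − 0) = -0.01331
∂h/∂y = (256.96 − 254.96) / (-205 − 0) = -0.009756
Flow = −∇h = (+0.01331 east, +0.009756 north), which points northeast.

NE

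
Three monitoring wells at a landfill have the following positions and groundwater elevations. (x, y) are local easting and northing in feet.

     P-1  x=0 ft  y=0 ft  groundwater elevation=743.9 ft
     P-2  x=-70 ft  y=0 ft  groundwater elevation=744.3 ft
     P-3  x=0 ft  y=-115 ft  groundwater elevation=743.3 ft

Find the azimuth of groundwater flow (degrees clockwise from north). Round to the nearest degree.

∂h/∂x = (744.3 − 743.9) / (-70 − 0) = -0.005714
∂h/∂y = (743.3 − 743.9) / (-115 − 0) = +0.005217
Flow direction (−∇h) has components (+0.005714 E, -0.005217 N).
Azimuth = atan2(E, N) = atan2(+0.005714, -0.005217) = 132.4° ≈ 132°.

132°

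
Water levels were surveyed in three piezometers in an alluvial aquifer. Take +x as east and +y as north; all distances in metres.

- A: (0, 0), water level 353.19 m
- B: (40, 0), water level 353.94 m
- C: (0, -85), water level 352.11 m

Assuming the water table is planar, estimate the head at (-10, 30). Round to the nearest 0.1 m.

353.4 m

∂h/∂x = (353.94 − 353.19) / (40 − 0) = +0.01875
∂h/∂y = (352.11 − 353.19) / (-85 − 0) = +0.01271
h(-10, 30) = 353.19 + (+0.01875)·(-10) + (+0.01271)·(30) = 353.19 -0.188 +0.381 = 353.384 m.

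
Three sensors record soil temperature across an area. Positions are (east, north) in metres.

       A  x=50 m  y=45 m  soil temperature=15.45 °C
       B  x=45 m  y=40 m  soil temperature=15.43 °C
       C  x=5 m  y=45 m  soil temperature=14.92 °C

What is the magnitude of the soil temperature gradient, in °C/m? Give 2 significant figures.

Differences from A: to B (Δx, Δy, Δh) = (-5, -5, -0.02); to C = (-45, 0, -0.53).
Solve a·Δx + b·Δy = ΔT: det = (-5)·0 − (-45)·(-5) = -225.
∂T/∂x = [(-0.02)·0 − (-0.53)·(-5)] / -225 = +0.01178
∂T/∂y = [(-5)·(-0.53) − (-45)·(-0.02)] / -225 = -0.007778
|∇f| = √(0.01178² + -0.007778²) = 0.01412 °C/m

0.014 °C/m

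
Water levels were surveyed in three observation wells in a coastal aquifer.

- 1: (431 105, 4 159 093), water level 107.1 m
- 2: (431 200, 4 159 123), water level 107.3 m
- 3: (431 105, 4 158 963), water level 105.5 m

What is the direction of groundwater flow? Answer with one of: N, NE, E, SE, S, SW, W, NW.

Differences from 1: to 2 (Δx, Δy, Δh) = (95, 30, +0.2); to 3 = (0, -130, -1.6).
Determinant of the coordinate differences = 95·(-130) − 0·30 = -12350.
∂h/∂x = [(+0.2)·(-130) − (-1.6)·30] / -12350 = -0.001781
∂h/∂y = [95·(-1.6) − 0·(+0.2)] / -12350 = +0.01231
Flow = −∇h = (+0.001781 east, -0.01231 north), which points south.

S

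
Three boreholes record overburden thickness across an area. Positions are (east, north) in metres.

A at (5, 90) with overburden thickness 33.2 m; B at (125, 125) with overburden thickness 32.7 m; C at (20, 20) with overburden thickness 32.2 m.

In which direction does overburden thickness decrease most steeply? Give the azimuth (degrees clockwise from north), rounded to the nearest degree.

Three-point gradient (reference A): Δ to B = (120, 35, -0.5), Δ to C = (15, -70, -1.0).
∂d/∂x = -0.007843, ∂d/∂y = +0.01261 (det = -8925).
Steepest decrease is along −∇f: components (+0.007843 E, -0.01261 N).
Azimuth = atan2(+0.007843, -0.01261) = 148.1° ≈ 148°.

148°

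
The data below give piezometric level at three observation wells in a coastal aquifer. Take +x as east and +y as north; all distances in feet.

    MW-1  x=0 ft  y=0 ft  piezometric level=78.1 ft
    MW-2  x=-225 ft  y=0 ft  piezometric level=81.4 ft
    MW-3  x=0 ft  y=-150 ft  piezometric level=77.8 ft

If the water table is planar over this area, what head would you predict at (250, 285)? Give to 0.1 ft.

75.0 ft

∂h/∂x = (81.4 − 78.1) / (-225 − 0) = -0.01467
∂h/∂y = (77.8 − 78.1) / (-150 − 0) = +0.002000
h(250, 285) = 78.1 + (-0.01467)·(250) + (+0.002000)·(285) = 78.1 -3.667 +0.570 = 75.003 ft.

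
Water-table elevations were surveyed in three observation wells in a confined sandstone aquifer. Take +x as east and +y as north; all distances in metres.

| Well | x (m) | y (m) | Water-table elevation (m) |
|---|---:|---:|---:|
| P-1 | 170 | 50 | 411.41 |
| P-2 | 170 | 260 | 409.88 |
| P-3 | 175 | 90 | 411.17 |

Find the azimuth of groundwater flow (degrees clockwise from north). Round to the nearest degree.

305°

Differences from P-1: to P-2 (Δx, Δy, Δh) = (0, 210, -1.53); to P-3 = (5, 40, -0.24).
Solve a·Δx + b·Δy = Δh: det = 0·40 − 5·210 = -1050.
∂h/∂x = [(-1.53)·40 − (-0.24)·210] / -1050 = +0.01029
∂h/∂y = [0·(-0.24) − 5·(-1.53)] / -1050 = -0.007286
Flow direction (−∇h) has components (-0.01029 E, +0.007286 N).
Azimuth = atan2(E, N) = atan2(-0.01029, +0.007286) = 305.3° ≈ 305°.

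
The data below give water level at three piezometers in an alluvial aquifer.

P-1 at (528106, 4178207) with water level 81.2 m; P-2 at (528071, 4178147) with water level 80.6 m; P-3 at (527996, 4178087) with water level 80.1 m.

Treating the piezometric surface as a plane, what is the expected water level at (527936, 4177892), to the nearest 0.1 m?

Taking P-1 as reference: P-2−P-1 = (-35, -60, -0.6); P-3−P-1 = (-110, -120, -1.1).
Determinant of the coordinate differences = (-35)·(-120) − (-110)·(-60) = -2400.
∂h/∂x = [(-0.6)·(-120) − (-1.1)·(-60)] / -2400 = -0.002500
∂h/∂y = [(-35)·(-1.1) − (-110)·(-0.6)] / -2400 = +0.01146
h(527936, 4177892) = 81.2 + (-0.002500)·(-170) + (+0.01146)·(-315) = 81.2 +0.425 -3.609 = 78.016 m.

78.0 m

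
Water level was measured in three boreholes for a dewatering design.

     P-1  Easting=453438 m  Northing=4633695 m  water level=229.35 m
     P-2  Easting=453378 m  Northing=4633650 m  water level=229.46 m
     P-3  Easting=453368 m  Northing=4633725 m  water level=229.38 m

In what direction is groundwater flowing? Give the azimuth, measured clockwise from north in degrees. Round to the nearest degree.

Differences from P-1: to P-2 (Δx, Δy, Δh) = (-60, -45, +0.11); to P-3 = (-70, 30, +0.03).
Solve a·Δx + b·Δy = Δh: det = (-60)·30 − (-70)·(-45) = -4950.
∂h/∂x = [(+0.11)·30 − (+0.03)·(-45)] / -4950 = -0.0009394
∂h/∂y = [(-60)·(+0.03) − (-70)·(+0.11)] / -4950 = -0.001192
Flow direction (−∇h) has components (+0.0009394 E, +0.001192 N).
Azimuth = atan2(E, N) = atan2(+0.0009394, +0.001192) = 38.2° ≈ 038°.

038°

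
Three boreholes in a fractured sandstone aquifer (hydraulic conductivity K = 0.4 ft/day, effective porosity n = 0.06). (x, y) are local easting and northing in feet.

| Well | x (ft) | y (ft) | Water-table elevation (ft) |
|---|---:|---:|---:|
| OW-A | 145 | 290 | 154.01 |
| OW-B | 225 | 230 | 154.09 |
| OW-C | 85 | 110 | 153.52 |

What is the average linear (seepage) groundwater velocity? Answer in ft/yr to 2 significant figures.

Differences from OW-A: to OW-B (Δx, Δy, Δh) = (80, -60, +0.08); to OW-C = (-60, -180, -0.49).
Determinant of the coordinate differences = 80·(-180) − (-60)·(-60) = -18000.
∂h/∂x = [(+0.08)·(-180) − (-0.49)·(-60)] / -18000 = +0.002433
∂h/∂y = [80·(-0.49) − (-60)·(+0.08)] / -18000 = +0.001911
|∇h| = √(0.002433² + 0.001911²) = 0.003094
Seepage velocity v = K·i/n = 0.4 × 0.003094 / 0.06 = 0.02063 ft/day = 7.535 ft/yr.

7.5 ft/yr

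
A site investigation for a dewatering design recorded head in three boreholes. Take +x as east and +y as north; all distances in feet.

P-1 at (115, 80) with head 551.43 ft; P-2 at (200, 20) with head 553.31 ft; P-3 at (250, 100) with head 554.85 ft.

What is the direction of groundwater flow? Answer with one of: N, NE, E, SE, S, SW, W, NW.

W

Taking P-1 as reference: P-2−P-1 = (85, -60, +1.88); P-3−P-1 = (135, 20, +3.42).
Determinant of the coordinate differences = 85·20 − 135·(-60) = 9800.
∂h/∂x = [(+1.88)·20 − (+3.42)·(-60)] / 9800 = +0.02478
∂h/∂y = [85·(+3.42) − 135·(+1.88)] / 9800 = +0.003765
Flow = −∇h = (-0.02478 east, -0.003765 north), which points west.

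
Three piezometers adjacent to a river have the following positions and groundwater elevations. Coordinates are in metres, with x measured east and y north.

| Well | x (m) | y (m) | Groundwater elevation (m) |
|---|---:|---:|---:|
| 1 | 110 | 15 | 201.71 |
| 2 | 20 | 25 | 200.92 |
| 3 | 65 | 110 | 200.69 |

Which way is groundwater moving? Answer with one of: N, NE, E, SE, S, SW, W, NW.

NW

Taking 1 as reference: 2−1 = (-90, 10, -0.79); 3−1 = (-45, 95, -1.02).
Solve a·Δx + b·Δy = Δh: det = (-90)·95 − (-45)·10 = -8100.
∂h/∂x = [(-0.79)·95 − (-1.02)·10] / -8100 = +0.008006
∂h/∂y = [(-90)·(-1.02) − (-45)·(-0.79)] / -8100 = -0.006944
Flow = −∇h = (-0.008006 east, +0.006944 north), which points northwest.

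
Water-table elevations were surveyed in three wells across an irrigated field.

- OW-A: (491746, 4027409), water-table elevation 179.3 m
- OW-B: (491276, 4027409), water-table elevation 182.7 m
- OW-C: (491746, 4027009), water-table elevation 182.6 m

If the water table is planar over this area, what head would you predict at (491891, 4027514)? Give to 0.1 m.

∂h/∂x = (182.7 − 179.3) / (491276 − 491746) = -0.007234
∂h/∂y = (182.6 − 179.3) / (4027009 − 4027409) = -0.008250
h(491891, 4027514) = 179.3 + (-0.007234)·(145) + (-0.008250)·(105) = 179.3 -1.049 -0.866 = 177.385 m.

177.4 m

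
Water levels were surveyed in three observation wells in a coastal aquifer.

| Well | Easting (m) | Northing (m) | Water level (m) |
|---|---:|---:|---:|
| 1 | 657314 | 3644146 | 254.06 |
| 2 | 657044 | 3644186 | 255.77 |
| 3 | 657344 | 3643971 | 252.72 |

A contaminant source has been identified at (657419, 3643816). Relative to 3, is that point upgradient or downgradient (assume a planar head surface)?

Differences from 1: to 2 (Δx, Δy, Δh) = (-270, 40, +1.71); to 3 = (30, -175, -1.34).
Determinant of the coordinate differences = (-270)·(-175) − 30·40 = 46050.
∂h/∂x = [(+1.71)·(-175) − (-1.34)·40] / 46050 = -0.005334
∂h/∂y = [(-270)·(-1.34) − 30·(+1.71)] / 46050 = +0.006743
Head at (657419, 3643816) = 254.06 + (-0.005334)·(105) + (+0.006743)·(-330) = 251.27 m.
That is lower than the 252.72 m at 3, so the point is downgradient.

downgradient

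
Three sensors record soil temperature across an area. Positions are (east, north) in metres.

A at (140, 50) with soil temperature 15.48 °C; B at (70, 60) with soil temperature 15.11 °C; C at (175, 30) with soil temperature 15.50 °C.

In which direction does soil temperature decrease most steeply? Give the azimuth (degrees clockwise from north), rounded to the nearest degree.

With T = a·x + b·y + c and A as origin, the differences give:
  (-70)·a + 10·b = -0.37
  35·a + (-20)·b = +0.02
Eliminate b (×(-20) and ×10, subtract): 1050·a = 7.200 → a = ∂T/∂x = +0.006857
Back-substitute: b = ∂T/∂y = +0.01100.
Steepest decrease is along −∇f: components (-0.006857 E, -0.01100 N).
Azimuth = atan2(-0.006857, -0.01100) = 211.9° ≈ 212°.

212°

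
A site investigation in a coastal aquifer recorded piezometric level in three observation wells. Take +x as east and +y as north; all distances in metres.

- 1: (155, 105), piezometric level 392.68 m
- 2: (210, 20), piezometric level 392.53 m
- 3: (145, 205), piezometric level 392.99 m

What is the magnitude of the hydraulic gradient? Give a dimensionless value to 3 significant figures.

0.00414

Differences from 1: to 2 (Δx, Δy, Δh) = (55, -85, -0.15); to 3 = (-10, 100, +0.31).
Determinant of the coordinate differences = 55·100 − (-10)·(-85) = 4650.
∂h/∂x = [(-0.15)·100 − (+0.31)·(-85)] / 4650 = +0.002441
∂h/∂y = [55·(+0.31) − (-10)·(-0.15)] / 4650 = +0.003344
|∇h| = √(0.002441² + 0.003344²) = 0.00414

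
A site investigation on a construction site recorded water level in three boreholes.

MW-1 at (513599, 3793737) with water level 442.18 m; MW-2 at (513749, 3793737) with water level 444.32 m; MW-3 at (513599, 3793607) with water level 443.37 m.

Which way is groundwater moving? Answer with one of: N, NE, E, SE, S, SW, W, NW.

NW

∂h/∂x = (444.32 − 442.18) / (513749 − 513599) = +0.01427
∂h/∂y = (443.37 − 442.18) / (3793607 − 3793737) = -0.009154
Flow = −∇h = (-0.01427 east, +0.009154 north), which points northwest.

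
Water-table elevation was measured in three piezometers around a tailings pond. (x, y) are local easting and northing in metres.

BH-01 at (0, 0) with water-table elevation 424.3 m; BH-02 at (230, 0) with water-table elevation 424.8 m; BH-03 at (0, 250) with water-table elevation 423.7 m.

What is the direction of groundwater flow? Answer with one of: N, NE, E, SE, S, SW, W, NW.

NW

∂h/∂x = (424.8 − 424.3) / (230 − 0) = +0.002174
∂h/∂y = (423.7 − 424.3) / (250 − 0) = -0.002400
Flow = −∇h = (-0.002174 east, +0.002400 north), which points northwest.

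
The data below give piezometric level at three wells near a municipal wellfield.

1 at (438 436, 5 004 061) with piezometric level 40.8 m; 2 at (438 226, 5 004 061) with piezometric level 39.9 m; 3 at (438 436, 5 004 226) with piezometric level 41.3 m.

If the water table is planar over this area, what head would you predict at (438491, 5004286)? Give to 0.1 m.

∂h/∂x = (39.9 − 40.8) / (438226 − 438436) = +0.004286
∂h/∂y = (41.3 − 40.8) / (5004226 − 5004061) = +0.003030
h(438491, 5004286) = 40.8 + (+0.004286)·(55) + (+0.003030)·(225) = 40.8 +0.236 +0.682 = 41.718 m.

41.7 m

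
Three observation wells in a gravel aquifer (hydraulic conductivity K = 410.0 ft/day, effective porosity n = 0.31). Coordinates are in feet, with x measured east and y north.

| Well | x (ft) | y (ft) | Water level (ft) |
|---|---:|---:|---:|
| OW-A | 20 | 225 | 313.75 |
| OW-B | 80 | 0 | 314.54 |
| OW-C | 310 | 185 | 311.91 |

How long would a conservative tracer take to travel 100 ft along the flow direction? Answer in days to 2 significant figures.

With h = a·x + b·y + c and OW-A as origin, the differences give:
  60·a + (-225)·b = +0.79
  290·a + (-40)·b = -1.84
Eliminate b (×(-40) and ×(-225), subtract): 62850·a = -445.600 → a = ∂h/∂x = -0.007090
Back-substitute: b = ∂h/∂y = -0.005402.
|∇h| = √(-0.007090² + -0.005402²) = 0.008913
Seepage velocity v = K·i/n = 410.0 × 0.008913 / 0.31 = 11.79 ft/day.
t = 100 / 11.79 = 8.482 days.

8.5 days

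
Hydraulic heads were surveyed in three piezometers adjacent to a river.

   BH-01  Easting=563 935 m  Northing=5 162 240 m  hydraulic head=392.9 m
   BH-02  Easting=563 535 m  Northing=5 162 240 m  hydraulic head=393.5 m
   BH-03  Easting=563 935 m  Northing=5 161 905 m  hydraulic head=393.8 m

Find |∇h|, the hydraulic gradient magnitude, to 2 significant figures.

0.0031

∂h/∂x = (393.5 − 392.9) / (563535 − 563935) = -0.001500
∂h/∂y = (393.8 − 392.9) / (5161905 − 5162240) = -0.002687
|∇h| = √(-0.001500² + -0.002687²) = 0.003077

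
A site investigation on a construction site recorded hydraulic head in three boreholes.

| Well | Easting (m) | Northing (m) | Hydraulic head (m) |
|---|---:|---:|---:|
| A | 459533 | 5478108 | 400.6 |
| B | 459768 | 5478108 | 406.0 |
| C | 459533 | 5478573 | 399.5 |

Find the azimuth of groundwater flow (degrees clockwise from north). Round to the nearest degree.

∂h/∂x = (406.0 − 400.6) / (459768 − 459533) = +0.02298
∂h/∂y = (399.5 − 400.6) / (5478573 − 5478108) = -0.002366
Flow direction (−∇h) has components (-0.02298 E, +0.002366 N).
Azimuth = atan2(E, N) = atan2(-0.02298, +0.002366) = 275.9° ≈ 276°.

276°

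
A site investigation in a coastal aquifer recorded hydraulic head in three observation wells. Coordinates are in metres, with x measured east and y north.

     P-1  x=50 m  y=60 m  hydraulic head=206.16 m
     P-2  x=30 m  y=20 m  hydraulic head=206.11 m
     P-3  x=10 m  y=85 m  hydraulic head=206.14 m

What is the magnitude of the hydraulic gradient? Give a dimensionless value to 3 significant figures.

Differences from P-1: to P-2 (Δx, Δy, Δh) = (-20, -40, -0.05); to P-3 = (-40, 25, -0.02).
Determinant of the coordinate differences = (-20)·25 − (-40)·(-40) = -2100.
∂h/∂x = [(-0.05)·25 − (-0.02)·(-40)] / -2100 = +0.0009762
∂h/∂y = [(-20)·(-0.02) − (-40)·(-0.05)] / -2100 = +0.0007619
|∇h| = √(0.0009762² + 0.0007619²) = 0.001238

0.00124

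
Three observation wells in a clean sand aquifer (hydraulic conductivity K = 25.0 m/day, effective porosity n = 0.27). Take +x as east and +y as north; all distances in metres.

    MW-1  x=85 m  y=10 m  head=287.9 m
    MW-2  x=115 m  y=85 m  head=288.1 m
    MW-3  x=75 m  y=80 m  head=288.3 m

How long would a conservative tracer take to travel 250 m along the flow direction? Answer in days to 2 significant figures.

Taking MW-1 as reference: MW-2−MW-1 = (30, 75, +0.2); MW-3−MW-1 = (-10, 70, +0.4).
Determinant of the coordinate differences = 30·70 − (-10)·75 = 2850.
∂h/∂x = [(+0.2)·70 − (+0.4)·75] / 2850 = -0.005614
∂h/∂y = [30·(+0.4) − (-10)·(+0.2)] / 2850 = +0.004912
|∇h| = √(-0.005614² + 0.004912²) = 0.00746
Seepage velocity v = K·i/n = 25.0 × 0.00746 / 0.27 = 0.6907 m/day.
t = 250 / 0.6907 = 362 days.

360 days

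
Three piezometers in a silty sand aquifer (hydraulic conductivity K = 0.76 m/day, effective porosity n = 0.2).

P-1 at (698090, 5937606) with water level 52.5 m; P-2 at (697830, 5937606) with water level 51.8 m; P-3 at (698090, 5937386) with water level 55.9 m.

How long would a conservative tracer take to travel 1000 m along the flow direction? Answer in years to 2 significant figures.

∂h/∂x = (51.8 − 52.5) / (697830 − 698090) = +0.002692
∂h/∂y = (55.9 − 52.5) / (5937386 − 5937606) = -0.01545
|∇h| = √(0.002692² + -0.01545²) = 0.01568
Seepage velocity v = K·i/n = 0.76 × 0.01568 / 0.2 = 0.05958 m/day.
t = 1000 / 0.05958 = 1.678e+04 days = 45.9 years.

46 years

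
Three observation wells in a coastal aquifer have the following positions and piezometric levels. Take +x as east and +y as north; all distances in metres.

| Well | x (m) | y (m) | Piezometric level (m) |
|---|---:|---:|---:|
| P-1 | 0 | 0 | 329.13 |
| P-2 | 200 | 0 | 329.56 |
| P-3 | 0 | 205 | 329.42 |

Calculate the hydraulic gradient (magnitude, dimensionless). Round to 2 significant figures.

∂h/∂x = (329.56 − 329.13) / (200 − 0) = +0.002150
∂h/∂y = (329.42 − 329.13) / (205 − 0) = +0.001415
|∇h| = √(0.002150² + 0.001415²) = 0.002574

0.0026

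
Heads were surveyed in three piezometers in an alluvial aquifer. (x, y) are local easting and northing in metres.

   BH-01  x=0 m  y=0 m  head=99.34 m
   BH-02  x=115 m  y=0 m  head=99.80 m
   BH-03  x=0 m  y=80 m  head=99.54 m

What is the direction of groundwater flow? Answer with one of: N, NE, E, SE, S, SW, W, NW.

∂h/∂x = (99.80 − 99.34) / (115 − 0) = +0.004000
∂h/∂y = (99.54 − 99.34) / (80 − 0) = +0.002500
Flow = −∇h = (-0.004000 east, -0.002500 north), which points southwest.

SW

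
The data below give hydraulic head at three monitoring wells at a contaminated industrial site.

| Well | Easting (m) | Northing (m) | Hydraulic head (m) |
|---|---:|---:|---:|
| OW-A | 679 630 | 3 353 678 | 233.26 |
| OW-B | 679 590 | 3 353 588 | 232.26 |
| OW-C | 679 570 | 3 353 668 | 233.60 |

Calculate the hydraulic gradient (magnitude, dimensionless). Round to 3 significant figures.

Differences from OW-A: to OW-B (Δx, Δy, Δh) = (-40, -90, -1.00); to OW-C = (-60, -10, +0.34).
Determinant of the coordinate differences = (-40)·(-10) − (-60)·(-90) = -5000.
∂h/∂x = [(-1.00)·(-10) − (+0.34)·(-90)] / -5000 = -0.008120
∂h/∂y = [(-40)·(+0.34) − (-60)·(-1.00)] / -5000 = +0.01472
|∇h| = √(-0.008120² + 0.01472²) = 0.01681

0.0168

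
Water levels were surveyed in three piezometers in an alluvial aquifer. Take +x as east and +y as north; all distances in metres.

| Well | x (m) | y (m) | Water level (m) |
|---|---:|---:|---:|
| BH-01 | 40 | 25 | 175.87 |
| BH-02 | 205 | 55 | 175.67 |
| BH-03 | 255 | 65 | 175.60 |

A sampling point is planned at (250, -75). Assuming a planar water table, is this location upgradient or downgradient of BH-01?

upgradient

Three-point gradient (reference BH-01): Δ to BH-02 = (165, 30, -0.20), Δ to BH-03 = (215, 40, -0.27).
∂h/∂x = +0.0006667, ∂h/∂y = -0.01033 (det = 150).
Head at (250, -75) = 175.87 + (+0.0006667)·(210) + (-0.01033)·(-100) = 177.04 m.
That is higher than the 175.87 m at BH-01, so the point is upgradient.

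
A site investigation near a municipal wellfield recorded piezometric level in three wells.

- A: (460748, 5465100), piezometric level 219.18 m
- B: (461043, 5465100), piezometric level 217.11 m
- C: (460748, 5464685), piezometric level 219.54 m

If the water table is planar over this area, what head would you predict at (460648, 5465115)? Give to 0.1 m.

219.9 m

∂h/∂x = (217.11 − 219.18) / (461043 − 460748) = -0.007017
∂h/∂y = (219.54 − 219.18) / (5464685 − 5465100) = -0.0008675
h(460648, 5465115) = 219.18 + (-0.007017)·(-100) + (-0.0008675)·(15) = 219.18 +0.702 -0.013 = 219.869 m.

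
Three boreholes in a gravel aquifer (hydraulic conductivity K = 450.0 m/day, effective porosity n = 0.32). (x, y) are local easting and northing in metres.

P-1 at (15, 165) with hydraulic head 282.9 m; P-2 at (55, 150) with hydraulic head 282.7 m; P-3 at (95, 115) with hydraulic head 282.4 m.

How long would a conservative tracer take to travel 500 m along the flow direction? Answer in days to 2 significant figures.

Taking P-1 as reference: P-2−P-1 = (40, -15, -0.2); P-3−P-1 = (80, -50, -0.5).
Determinant of the coordinate differences = 40·(-50) − 80·(-15) = -800.
∂h/∂x = [(-0.2)·(-50) − (-0.5)·(-15)] / -800 = -0.003125
∂h/∂y = [40·(-0.5) − 80·(-0.2)] / -800 = +0.005000
|∇h| = √(-0.003125² + 0.005000²) = 0.005896
Seepage velocity v = K·i/n = 450.0 × 0.005896 / 0.32 = 8.291 m/day.
t = 500 / 8.291 = 60.31 days.

60 days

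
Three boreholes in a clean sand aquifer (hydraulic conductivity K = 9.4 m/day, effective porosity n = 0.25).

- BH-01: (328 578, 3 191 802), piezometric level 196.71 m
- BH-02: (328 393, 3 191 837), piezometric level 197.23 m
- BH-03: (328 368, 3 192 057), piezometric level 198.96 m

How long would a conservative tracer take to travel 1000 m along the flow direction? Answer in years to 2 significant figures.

Taking BH-01 as reference: BH-02−BH-01 = (-185, 35, +0.52); BH-03−BH-01 = (-210, 255, +2.25).
Determinant of the coordinate differences = (-185)·255 − (-210)·35 = -39825.
∂h/∂x = [(+0.52)·255 − (+2.25)·35] / -39825 = -0.001352
∂h/∂y = [(-185)·(+2.25) − (-210)·(+0.52)] / -39825 = +0.007710
|∇h| = √(-0.001352² + 0.007710²) = 0.007828
Seepage velocity v = K·i/n = 9.4 × 0.007828 / 0.25 = 0.2943 m/day.
t = 1000 / 0.2943 = 3398 days = 9.3 years.

9.3 years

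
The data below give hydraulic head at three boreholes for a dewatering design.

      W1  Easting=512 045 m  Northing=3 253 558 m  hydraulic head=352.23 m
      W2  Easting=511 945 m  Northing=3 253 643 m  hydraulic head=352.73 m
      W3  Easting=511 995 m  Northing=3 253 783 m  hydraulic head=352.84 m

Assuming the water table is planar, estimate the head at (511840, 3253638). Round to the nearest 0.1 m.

353.1 m

Differences from W1: to W2 (Δx, Δy, Δh) = (-100, 85, +0.50); to W3 = (-50, 225, +0.61).
Determinant of the coordinate differences = (-100)·225 − (-50)·85 = -18250.
∂h/∂x = [(+0.50)·225 − (+0.61)·85] / -18250 = -0.003323
∂h/∂y = [(-100)·(+0.61) − (-50)·(+0.50)] / -18250 = +0.001973
h(511840, 3253638) = 352.23 + (-0.003323)·(-205) + (+0.001973)·(80) = 352.23 +0.681 +0.158 = 353.069 m.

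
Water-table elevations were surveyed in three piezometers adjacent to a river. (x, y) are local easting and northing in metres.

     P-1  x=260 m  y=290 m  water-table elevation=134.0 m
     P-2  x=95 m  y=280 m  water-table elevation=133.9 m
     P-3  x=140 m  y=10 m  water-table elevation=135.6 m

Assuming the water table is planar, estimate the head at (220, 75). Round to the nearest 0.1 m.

Differences from P-1: to P-2 (Δx, Δy, Δh) = (-165, -10, -0.1); to P-3 = (-120, -280, +1.6).
Determinant of the coordinate differences = (-165)·(-280) − (-120)·(-10) = 45000.
∂h/∂x = [(-0.1)·(-280) − (+1.6)·(-10)] / 45000 = +0.0009778
∂h/∂y = [(-165)·(+1.6) − (-120)·(-0.1)] / 45000 = -0.006133
h(220, 75) = 134.0 + (+0.0009778)·(-40) + (-0.006133)·(-215) = 134.0 -0.039 +1.319 = 135.280 m.

135.3 m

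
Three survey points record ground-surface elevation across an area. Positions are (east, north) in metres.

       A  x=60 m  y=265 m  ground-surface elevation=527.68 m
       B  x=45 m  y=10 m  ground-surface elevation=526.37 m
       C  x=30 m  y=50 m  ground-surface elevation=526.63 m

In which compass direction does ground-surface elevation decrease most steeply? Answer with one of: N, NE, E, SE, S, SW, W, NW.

SE

Taking A as reference: B−A = (-15, -255, -1.31); C−A = (-30, -215, -1.05).
Determinant of the coordinate differences = (-15)·(-215) − (-30)·(-255) = -4425.
∂z/∂x = [(-1.31)·(-215) − (-1.05)·(-255)] / -4425 = -0.003141
∂z/∂y = [(-15)·(-1.05) − (-30)·(-1.31)] / -4425 = +0.005322
Steepest decrease is along −∇f = (+0.003141 E, -0.005322 N) → southeast.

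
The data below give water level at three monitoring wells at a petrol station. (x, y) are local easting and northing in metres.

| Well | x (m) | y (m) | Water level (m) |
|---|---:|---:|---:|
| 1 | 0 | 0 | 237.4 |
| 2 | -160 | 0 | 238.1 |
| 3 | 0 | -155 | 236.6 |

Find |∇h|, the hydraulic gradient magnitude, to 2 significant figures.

∂h/∂x = (238.1 − 237.4) / (-160 − 0) = -0.004375
∂h/∂y = (236.6 − 237.4) / (-155 − 0) = +0.005161
|∇h| = √(-0.004375² + 0.005161²) = 0.006766

0.0068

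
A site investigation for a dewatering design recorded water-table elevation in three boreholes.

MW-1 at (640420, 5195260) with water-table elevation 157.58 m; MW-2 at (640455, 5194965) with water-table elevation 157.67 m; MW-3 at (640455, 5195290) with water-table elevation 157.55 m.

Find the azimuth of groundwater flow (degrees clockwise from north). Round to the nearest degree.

056°

Taking MW-1 as reference: MW-2−MW-1 = (35, -295, +0.09); MW-3−MW-1 = (35, 30, -0.03).
Solve a·Δx + b·Δy = Δh: det = 35·30 − 35·(-295) = 11375.
∂h/∂x = [(+0.09)·30 − (-0.03)·(-295)] / 11375 = -0.0005407
∂h/∂y = [35·(-0.03) − 35·(+0.09)] / 11375 = -0.0003692
Flow direction (−∇h) has components (+0.0005407 E, +0.0003692 N).
Azimuth = atan2(E, N) = atan2(+0.0005407, +0.0003692) = 55.7° ≈ 056°.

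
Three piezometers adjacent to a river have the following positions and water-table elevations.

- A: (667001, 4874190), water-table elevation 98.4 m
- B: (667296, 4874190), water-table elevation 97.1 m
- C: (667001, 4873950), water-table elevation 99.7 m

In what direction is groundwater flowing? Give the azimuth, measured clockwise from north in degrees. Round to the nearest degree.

∂h/∂x = (97.1 − 98.4) / (667296 − 667001) = -0.004407
∂h/∂y = (99.7 − 98.4) / (4873950 − 4874190) = -0.005417
Flow direction (−∇h) has components (+0.004407 E, +0.005417 N).
Azimuth = atan2(E, N) = atan2(+0.004407, +0.005417) = 39.1° ≈ 039°.

039°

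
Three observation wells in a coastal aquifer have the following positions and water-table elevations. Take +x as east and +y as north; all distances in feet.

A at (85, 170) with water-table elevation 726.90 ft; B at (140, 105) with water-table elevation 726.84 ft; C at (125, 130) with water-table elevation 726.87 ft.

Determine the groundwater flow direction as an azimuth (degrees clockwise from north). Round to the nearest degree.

211°

Taking A as reference: B−A = (55, -65, -0.06); C−A = (40, -40, -0.03).
Determinant of the coordinate differences = 55·(-40) − 40·(-65) = 400.
∂h/∂x = [(-0.06)·(-40) − (-0.03)·(-65)] / 400 = +0.001125
∂h/∂y = [55·(-0.03) − 40·(-0.06)] / 400 = +0.001875
Flow direction (−∇h) has components (-0.001125 E, -0.001875 N).
Azimuth = atan2(E, N) = atan2(-0.001125, -0.001875) = 211.0° ≈ 211°.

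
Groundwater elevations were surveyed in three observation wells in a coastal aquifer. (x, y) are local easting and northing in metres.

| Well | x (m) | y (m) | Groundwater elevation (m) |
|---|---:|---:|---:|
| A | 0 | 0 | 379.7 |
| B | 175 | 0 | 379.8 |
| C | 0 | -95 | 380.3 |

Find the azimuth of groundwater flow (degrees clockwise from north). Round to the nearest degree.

355°

∂h/∂x = (379.8 − 379.7) / (175 − 0) = +0.0005714
∂h/∂y = (380.3 − 379.7) / (-95 − 0) = -0.006316
Flow direction (−∇h) has components (-0.0005714 E, +0.006316 N).
Azimuth = atan2(E, N) = atan2(-0.0005714, +0.006316) = 354.8° ≈ 355°.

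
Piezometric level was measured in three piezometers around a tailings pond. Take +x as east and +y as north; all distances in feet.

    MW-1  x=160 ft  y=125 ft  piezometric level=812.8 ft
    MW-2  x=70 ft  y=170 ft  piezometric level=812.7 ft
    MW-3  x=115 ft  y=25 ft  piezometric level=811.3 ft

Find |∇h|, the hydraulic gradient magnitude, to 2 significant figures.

Taking MW-1 as reference: MW-2−MW-1 = (-90, 45, -0.1); MW-3−MW-1 = (-45, -100, -1.5).
Determinant of the coordinate differences = (-90)·(-100) − (-45)·45 = 11025.
∂h/∂x = [(-0.1)·(-100) − (-1.5)·45] / 11025 = +0.007029
∂h/∂y = [(-90)·(-1.5) − (-45)·(-0.1)] / 11025 = +0.01184
|∇h| = √(0.007029² + 0.01184²) = 0.01377

0.014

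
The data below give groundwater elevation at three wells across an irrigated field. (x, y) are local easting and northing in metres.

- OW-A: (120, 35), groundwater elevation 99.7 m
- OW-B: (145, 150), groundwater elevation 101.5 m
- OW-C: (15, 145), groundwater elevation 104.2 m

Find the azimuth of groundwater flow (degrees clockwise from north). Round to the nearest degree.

With h = a·x + b·y + c and OW-A as origin, the differences give:
  25·a + 115·b = +1.8
  (-105)·a + 110·b = +4.5
Eliminate b (×110 and ×115, subtract): 14825·a = -319.50 → a = ∂h/∂x = -0.02155
Back-substitute: b = ∂h/∂y = +0.02034.
Flow direction (−∇h) has components (+0.02155 E, -0.02034 N).
Azimuth = atan2(E, N) = atan2(+0.02155, -0.02034) = 133.3° ≈ 133°.

133°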